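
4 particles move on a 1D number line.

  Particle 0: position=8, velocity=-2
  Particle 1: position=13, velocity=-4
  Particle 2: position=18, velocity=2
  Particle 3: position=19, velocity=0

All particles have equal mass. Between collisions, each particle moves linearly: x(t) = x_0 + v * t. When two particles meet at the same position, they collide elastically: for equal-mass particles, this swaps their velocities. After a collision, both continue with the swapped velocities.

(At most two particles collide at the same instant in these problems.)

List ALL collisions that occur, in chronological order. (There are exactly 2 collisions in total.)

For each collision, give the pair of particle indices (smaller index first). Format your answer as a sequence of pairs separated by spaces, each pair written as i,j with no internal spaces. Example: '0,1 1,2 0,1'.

Answer: 2,3 0,1

Derivation:
Collision at t=1/2: particles 2 and 3 swap velocities; positions: p0=7 p1=11 p2=19 p3=19; velocities now: v0=-2 v1=-4 v2=0 v3=2
Collision at t=5/2: particles 0 and 1 swap velocities; positions: p0=3 p1=3 p2=19 p3=23; velocities now: v0=-4 v1=-2 v2=0 v3=2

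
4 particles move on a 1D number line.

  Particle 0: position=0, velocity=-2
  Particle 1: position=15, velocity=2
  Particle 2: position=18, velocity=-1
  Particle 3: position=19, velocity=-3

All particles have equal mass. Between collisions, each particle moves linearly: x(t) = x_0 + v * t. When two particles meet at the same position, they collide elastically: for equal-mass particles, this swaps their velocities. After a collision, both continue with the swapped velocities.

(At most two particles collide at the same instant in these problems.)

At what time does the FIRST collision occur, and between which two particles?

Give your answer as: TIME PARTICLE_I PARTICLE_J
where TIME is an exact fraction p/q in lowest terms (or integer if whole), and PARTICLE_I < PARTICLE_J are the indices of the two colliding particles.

Answer: 1/2 2 3

Derivation:
Pair (0,1): pos 0,15 vel -2,2 -> not approaching (rel speed -4 <= 0)
Pair (1,2): pos 15,18 vel 2,-1 -> gap=3, closing at 3/unit, collide at t=1
Pair (2,3): pos 18,19 vel -1,-3 -> gap=1, closing at 2/unit, collide at t=1/2
Earliest collision: t=1/2 between 2 and 3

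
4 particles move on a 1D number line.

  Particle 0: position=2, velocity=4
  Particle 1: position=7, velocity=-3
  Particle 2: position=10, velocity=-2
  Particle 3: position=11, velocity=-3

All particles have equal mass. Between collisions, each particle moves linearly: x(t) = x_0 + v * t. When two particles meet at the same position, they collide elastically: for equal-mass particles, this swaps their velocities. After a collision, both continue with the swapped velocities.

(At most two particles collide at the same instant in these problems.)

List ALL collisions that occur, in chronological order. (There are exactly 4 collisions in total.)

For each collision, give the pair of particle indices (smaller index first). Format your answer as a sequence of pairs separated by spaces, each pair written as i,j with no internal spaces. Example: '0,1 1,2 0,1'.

Collision at t=5/7: particles 0 and 1 swap velocities; positions: p0=34/7 p1=34/7 p2=60/7 p3=62/7; velocities now: v0=-3 v1=4 v2=-2 v3=-3
Collision at t=1: particles 2 and 3 swap velocities; positions: p0=4 p1=6 p2=8 p3=8; velocities now: v0=-3 v1=4 v2=-3 v3=-2
Collision at t=9/7: particles 1 and 2 swap velocities; positions: p0=22/7 p1=50/7 p2=50/7 p3=52/7; velocities now: v0=-3 v1=-3 v2=4 v3=-2
Collision at t=4/3: particles 2 and 3 swap velocities; positions: p0=3 p1=7 p2=22/3 p3=22/3; velocities now: v0=-3 v1=-3 v2=-2 v3=4

Answer: 0,1 2,3 1,2 2,3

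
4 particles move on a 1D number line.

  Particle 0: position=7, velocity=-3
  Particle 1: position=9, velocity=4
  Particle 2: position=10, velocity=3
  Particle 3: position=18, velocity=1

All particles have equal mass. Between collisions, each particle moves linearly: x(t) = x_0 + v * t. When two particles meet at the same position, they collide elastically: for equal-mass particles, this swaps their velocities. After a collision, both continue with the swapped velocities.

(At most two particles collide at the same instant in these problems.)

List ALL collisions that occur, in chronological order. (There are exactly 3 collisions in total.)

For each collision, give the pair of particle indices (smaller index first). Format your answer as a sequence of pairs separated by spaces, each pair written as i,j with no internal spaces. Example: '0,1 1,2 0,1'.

Collision at t=1: particles 1 and 2 swap velocities; positions: p0=4 p1=13 p2=13 p3=19; velocities now: v0=-3 v1=3 v2=4 v3=1
Collision at t=3: particles 2 and 3 swap velocities; positions: p0=-2 p1=19 p2=21 p3=21; velocities now: v0=-3 v1=3 v2=1 v3=4
Collision at t=4: particles 1 and 2 swap velocities; positions: p0=-5 p1=22 p2=22 p3=25; velocities now: v0=-3 v1=1 v2=3 v3=4

Answer: 1,2 2,3 1,2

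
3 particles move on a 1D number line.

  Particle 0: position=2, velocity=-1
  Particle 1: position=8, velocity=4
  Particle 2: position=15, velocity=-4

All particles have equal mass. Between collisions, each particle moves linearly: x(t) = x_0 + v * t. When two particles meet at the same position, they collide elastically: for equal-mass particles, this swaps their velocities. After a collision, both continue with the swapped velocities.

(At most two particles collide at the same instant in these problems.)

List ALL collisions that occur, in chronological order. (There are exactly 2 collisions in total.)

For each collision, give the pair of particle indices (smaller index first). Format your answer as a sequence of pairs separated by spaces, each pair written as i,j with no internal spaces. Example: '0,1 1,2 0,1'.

Collision at t=7/8: particles 1 and 2 swap velocities; positions: p0=9/8 p1=23/2 p2=23/2; velocities now: v0=-1 v1=-4 v2=4
Collision at t=13/3: particles 0 and 1 swap velocities; positions: p0=-7/3 p1=-7/3 p2=76/3; velocities now: v0=-4 v1=-1 v2=4

Answer: 1,2 0,1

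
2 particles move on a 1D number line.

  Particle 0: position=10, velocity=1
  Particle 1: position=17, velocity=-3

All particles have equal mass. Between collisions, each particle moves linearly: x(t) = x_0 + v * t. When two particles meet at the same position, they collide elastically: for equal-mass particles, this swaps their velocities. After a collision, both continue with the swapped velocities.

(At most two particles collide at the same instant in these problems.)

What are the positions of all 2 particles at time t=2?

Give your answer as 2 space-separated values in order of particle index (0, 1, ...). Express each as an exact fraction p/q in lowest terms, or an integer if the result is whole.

Collision at t=7/4: particles 0 and 1 swap velocities; positions: p0=47/4 p1=47/4; velocities now: v0=-3 v1=1
Advance to t=2 (no further collisions before then); velocities: v0=-3 v1=1; positions = 11 12

Answer: 11 12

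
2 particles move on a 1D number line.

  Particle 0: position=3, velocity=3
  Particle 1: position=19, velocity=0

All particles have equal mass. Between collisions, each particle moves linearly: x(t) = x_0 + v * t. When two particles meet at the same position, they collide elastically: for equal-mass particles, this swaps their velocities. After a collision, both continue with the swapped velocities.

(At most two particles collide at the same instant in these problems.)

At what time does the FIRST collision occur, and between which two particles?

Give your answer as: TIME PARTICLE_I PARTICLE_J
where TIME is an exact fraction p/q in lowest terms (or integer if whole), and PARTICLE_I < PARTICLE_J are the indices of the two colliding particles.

Pair (0,1): pos 3,19 vel 3,0 -> gap=16, closing at 3/unit, collide at t=16/3
Earliest collision: t=16/3 between 0 and 1

Answer: 16/3 0 1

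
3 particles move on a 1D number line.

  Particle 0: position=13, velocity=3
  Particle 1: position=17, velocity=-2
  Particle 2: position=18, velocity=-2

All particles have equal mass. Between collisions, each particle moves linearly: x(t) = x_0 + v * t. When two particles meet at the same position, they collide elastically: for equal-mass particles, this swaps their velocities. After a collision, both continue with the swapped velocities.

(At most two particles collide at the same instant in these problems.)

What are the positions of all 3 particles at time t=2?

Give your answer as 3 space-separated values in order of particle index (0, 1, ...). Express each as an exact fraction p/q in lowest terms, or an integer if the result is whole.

Answer: 13 14 19

Derivation:
Collision at t=4/5: particles 0 and 1 swap velocities; positions: p0=77/5 p1=77/5 p2=82/5; velocities now: v0=-2 v1=3 v2=-2
Collision at t=1: particles 1 and 2 swap velocities; positions: p0=15 p1=16 p2=16; velocities now: v0=-2 v1=-2 v2=3
Advance to t=2 (no further collisions before then); velocities: v0=-2 v1=-2 v2=3; positions = 13 14 19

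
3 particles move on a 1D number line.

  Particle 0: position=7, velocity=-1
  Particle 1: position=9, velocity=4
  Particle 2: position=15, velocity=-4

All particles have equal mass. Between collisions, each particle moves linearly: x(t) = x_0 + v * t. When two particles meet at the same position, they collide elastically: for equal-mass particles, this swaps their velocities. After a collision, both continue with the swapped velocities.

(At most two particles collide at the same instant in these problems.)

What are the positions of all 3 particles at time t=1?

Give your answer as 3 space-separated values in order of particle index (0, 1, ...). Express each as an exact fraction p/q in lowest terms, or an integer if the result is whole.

Collision at t=3/4: particles 1 and 2 swap velocities; positions: p0=25/4 p1=12 p2=12; velocities now: v0=-1 v1=-4 v2=4
Advance to t=1 (no further collisions before then); velocities: v0=-1 v1=-4 v2=4; positions = 6 11 13

Answer: 6 11 13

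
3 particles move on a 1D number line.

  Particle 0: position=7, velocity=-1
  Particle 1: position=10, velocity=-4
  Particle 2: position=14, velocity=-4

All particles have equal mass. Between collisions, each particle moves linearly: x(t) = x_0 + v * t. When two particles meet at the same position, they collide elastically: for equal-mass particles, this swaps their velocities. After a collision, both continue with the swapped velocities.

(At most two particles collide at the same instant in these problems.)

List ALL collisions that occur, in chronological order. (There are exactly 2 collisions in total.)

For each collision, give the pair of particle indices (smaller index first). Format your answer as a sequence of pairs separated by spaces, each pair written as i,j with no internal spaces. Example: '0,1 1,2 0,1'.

Answer: 0,1 1,2

Derivation:
Collision at t=1: particles 0 and 1 swap velocities; positions: p0=6 p1=6 p2=10; velocities now: v0=-4 v1=-1 v2=-4
Collision at t=7/3: particles 1 and 2 swap velocities; positions: p0=2/3 p1=14/3 p2=14/3; velocities now: v0=-4 v1=-4 v2=-1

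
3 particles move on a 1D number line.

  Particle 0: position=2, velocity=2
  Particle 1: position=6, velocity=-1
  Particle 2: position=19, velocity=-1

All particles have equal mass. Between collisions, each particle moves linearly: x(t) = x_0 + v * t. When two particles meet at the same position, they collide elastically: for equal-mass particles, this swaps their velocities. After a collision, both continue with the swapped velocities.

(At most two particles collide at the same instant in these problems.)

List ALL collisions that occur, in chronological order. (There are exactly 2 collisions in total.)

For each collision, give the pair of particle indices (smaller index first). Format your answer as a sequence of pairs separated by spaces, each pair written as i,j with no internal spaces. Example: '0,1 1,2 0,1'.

Collision at t=4/3: particles 0 and 1 swap velocities; positions: p0=14/3 p1=14/3 p2=53/3; velocities now: v0=-1 v1=2 v2=-1
Collision at t=17/3: particles 1 and 2 swap velocities; positions: p0=1/3 p1=40/3 p2=40/3; velocities now: v0=-1 v1=-1 v2=2

Answer: 0,1 1,2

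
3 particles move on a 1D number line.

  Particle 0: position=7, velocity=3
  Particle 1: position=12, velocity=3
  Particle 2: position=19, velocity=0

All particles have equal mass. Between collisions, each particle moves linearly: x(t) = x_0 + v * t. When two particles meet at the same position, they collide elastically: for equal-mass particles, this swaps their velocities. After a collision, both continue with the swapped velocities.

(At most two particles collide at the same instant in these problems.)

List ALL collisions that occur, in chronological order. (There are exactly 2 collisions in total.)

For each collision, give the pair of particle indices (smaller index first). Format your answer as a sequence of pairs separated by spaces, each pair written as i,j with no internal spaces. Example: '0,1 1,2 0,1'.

Answer: 1,2 0,1

Derivation:
Collision at t=7/3: particles 1 and 2 swap velocities; positions: p0=14 p1=19 p2=19; velocities now: v0=3 v1=0 v2=3
Collision at t=4: particles 0 and 1 swap velocities; positions: p0=19 p1=19 p2=24; velocities now: v0=0 v1=3 v2=3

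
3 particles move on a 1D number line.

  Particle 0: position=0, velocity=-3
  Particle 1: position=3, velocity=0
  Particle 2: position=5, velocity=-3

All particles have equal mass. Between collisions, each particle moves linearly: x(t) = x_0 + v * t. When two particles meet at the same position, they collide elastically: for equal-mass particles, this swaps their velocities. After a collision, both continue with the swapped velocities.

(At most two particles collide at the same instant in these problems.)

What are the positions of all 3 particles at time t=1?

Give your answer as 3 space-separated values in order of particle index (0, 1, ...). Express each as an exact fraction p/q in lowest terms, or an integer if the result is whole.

Collision at t=2/3: particles 1 and 2 swap velocities; positions: p0=-2 p1=3 p2=3; velocities now: v0=-3 v1=-3 v2=0
Advance to t=1 (no further collisions before then); velocities: v0=-3 v1=-3 v2=0; positions = -3 2 3

Answer: -3 2 3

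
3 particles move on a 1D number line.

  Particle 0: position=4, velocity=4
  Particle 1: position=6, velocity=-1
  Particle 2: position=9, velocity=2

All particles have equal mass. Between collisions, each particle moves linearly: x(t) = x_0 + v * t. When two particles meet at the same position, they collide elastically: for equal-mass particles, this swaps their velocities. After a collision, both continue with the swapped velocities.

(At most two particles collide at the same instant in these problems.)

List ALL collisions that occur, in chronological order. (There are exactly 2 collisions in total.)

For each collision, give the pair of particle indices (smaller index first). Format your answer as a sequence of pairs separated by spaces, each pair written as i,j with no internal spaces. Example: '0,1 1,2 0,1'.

Answer: 0,1 1,2

Derivation:
Collision at t=2/5: particles 0 and 1 swap velocities; positions: p0=28/5 p1=28/5 p2=49/5; velocities now: v0=-1 v1=4 v2=2
Collision at t=5/2: particles 1 and 2 swap velocities; positions: p0=7/2 p1=14 p2=14; velocities now: v0=-1 v1=2 v2=4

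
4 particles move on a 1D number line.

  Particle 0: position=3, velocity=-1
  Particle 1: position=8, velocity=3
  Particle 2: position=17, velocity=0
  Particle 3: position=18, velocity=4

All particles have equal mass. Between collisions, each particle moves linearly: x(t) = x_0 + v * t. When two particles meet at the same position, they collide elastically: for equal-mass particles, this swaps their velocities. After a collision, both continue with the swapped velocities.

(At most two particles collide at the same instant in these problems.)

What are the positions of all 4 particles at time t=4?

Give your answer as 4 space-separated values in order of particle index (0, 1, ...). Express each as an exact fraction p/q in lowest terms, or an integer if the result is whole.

Collision at t=3: particles 1 and 2 swap velocities; positions: p0=0 p1=17 p2=17 p3=30; velocities now: v0=-1 v1=0 v2=3 v3=4
Advance to t=4 (no further collisions before then); velocities: v0=-1 v1=0 v2=3 v3=4; positions = -1 17 20 34

Answer: -1 17 20 34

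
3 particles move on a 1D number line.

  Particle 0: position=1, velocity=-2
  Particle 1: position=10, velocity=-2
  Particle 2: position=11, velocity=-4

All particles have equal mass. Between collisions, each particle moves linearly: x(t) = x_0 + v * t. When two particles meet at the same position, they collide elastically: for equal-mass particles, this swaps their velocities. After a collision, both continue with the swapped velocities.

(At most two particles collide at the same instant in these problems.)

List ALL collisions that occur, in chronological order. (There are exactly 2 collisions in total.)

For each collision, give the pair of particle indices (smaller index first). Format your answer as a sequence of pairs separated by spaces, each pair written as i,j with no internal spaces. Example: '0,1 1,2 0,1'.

Answer: 1,2 0,1

Derivation:
Collision at t=1/2: particles 1 and 2 swap velocities; positions: p0=0 p1=9 p2=9; velocities now: v0=-2 v1=-4 v2=-2
Collision at t=5: particles 0 and 1 swap velocities; positions: p0=-9 p1=-9 p2=0; velocities now: v0=-4 v1=-2 v2=-2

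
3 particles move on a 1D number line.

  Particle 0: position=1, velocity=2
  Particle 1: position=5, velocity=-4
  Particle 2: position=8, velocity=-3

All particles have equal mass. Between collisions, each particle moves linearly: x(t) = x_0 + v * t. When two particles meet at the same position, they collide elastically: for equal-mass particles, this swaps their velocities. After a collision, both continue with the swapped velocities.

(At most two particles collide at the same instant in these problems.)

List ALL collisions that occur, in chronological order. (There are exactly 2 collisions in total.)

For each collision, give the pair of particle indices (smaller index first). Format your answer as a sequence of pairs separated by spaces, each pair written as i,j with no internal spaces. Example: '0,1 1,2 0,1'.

Collision at t=2/3: particles 0 and 1 swap velocities; positions: p0=7/3 p1=7/3 p2=6; velocities now: v0=-4 v1=2 v2=-3
Collision at t=7/5: particles 1 and 2 swap velocities; positions: p0=-3/5 p1=19/5 p2=19/5; velocities now: v0=-4 v1=-3 v2=2

Answer: 0,1 1,2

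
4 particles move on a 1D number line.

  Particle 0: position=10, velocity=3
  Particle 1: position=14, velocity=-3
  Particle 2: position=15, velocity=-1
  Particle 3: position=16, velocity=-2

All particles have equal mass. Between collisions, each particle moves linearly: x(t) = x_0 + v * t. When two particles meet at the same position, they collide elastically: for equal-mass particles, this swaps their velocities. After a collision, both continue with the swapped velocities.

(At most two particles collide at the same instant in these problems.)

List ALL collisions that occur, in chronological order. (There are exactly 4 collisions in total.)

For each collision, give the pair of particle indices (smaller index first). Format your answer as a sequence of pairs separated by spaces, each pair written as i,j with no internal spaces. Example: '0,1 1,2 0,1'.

Collision at t=2/3: particles 0 and 1 swap velocities; positions: p0=12 p1=12 p2=43/3 p3=44/3; velocities now: v0=-3 v1=3 v2=-1 v3=-2
Collision at t=1: particles 2 and 3 swap velocities; positions: p0=11 p1=13 p2=14 p3=14; velocities now: v0=-3 v1=3 v2=-2 v3=-1
Collision at t=6/5: particles 1 and 2 swap velocities; positions: p0=52/5 p1=68/5 p2=68/5 p3=69/5; velocities now: v0=-3 v1=-2 v2=3 v3=-1
Collision at t=5/4: particles 2 and 3 swap velocities; positions: p0=41/4 p1=27/2 p2=55/4 p3=55/4; velocities now: v0=-3 v1=-2 v2=-1 v3=3

Answer: 0,1 2,3 1,2 2,3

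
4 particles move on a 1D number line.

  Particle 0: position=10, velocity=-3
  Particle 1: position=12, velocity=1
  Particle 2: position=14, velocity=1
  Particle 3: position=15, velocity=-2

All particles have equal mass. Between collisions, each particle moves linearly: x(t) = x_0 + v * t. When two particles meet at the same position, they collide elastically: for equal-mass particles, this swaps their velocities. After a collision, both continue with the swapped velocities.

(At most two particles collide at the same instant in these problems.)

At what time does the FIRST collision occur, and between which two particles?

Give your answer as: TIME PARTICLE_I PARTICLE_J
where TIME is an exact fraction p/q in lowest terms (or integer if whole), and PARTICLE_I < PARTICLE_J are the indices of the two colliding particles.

Answer: 1/3 2 3

Derivation:
Pair (0,1): pos 10,12 vel -3,1 -> not approaching (rel speed -4 <= 0)
Pair (1,2): pos 12,14 vel 1,1 -> not approaching (rel speed 0 <= 0)
Pair (2,3): pos 14,15 vel 1,-2 -> gap=1, closing at 3/unit, collide at t=1/3
Earliest collision: t=1/3 between 2 and 3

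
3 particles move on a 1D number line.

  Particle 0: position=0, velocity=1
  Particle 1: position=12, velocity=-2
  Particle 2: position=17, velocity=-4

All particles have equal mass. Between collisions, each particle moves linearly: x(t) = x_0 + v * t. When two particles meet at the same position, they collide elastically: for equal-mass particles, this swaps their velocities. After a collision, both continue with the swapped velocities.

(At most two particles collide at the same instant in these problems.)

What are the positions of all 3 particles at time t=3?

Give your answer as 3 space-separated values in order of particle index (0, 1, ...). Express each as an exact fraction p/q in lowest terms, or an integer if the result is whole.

Collision at t=5/2: particles 1 and 2 swap velocities; positions: p0=5/2 p1=7 p2=7; velocities now: v0=1 v1=-4 v2=-2
Advance to t=3 (no further collisions before then); velocities: v0=1 v1=-4 v2=-2; positions = 3 5 6

Answer: 3 5 6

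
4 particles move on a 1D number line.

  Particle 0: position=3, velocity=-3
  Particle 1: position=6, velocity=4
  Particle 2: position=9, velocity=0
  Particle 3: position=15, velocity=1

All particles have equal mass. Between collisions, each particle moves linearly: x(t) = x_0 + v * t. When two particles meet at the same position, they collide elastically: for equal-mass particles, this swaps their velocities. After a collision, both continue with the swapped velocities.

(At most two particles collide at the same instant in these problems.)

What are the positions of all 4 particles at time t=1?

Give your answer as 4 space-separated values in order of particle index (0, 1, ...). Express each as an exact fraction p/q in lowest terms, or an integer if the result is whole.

Answer: 0 9 10 16

Derivation:
Collision at t=3/4: particles 1 and 2 swap velocities; positions: p0=3/4 p1=9 p2=9 p3=63/4; velocities now: v0=-3 v1=0 v2=4 v3=1
Advance to t=1 (no further collisions before then); velocities: v0=-3 v1=0 v2=4 v3=1; positions = 0 9 10 16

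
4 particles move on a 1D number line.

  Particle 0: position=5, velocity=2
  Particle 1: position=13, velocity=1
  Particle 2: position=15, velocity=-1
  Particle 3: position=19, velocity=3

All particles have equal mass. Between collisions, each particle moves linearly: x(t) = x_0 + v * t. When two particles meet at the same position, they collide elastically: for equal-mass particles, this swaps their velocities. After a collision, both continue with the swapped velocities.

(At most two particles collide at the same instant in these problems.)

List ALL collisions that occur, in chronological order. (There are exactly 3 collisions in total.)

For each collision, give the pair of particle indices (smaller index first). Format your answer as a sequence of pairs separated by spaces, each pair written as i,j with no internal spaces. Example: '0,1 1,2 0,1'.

Collision at t=1: particles 1 and 2 swap velocities; positions: p0=7 p1=14 p2=14 p3=22; velocities now: v0=2 v1=-1 v2=1 v3=3
Collision at t=10/3: particles 0 and 1 swap velocities; positions: p0=35/3 p1=35/3 p2=49/3 p3=29; velocities now: v0=-1 v1=2 v2=1 v3=3
Collision at t=8: particles 1 and 2 swap velocities; positions: p0=7 p1=21 p2=21 p3=43; velocities now: v0=-1 v1=1 v2=2 v3=3

Answer: 1,2 0,1 1,2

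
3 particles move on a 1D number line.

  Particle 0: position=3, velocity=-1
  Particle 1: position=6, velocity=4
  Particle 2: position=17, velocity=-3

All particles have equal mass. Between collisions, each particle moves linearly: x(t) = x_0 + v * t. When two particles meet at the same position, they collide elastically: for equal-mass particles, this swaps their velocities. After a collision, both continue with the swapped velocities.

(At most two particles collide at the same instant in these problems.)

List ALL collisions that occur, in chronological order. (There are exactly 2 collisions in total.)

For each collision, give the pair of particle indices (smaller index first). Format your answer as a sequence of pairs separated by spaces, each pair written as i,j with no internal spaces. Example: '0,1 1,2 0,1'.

Answer: 1,2 0,1

Derivation:
Collision at t=11/7: particles 1 and 2 swap velocities; positions: p0=10/7 p1=86/7 p2=86/7; velocities now: v0=-1 v1=-3 v2=4
Collision at t=7: particles 0 and 1 swap velocities; positions: p0=-4 p1=-4 p2=34; velocities now: v0=-3 v1=-1 v2=4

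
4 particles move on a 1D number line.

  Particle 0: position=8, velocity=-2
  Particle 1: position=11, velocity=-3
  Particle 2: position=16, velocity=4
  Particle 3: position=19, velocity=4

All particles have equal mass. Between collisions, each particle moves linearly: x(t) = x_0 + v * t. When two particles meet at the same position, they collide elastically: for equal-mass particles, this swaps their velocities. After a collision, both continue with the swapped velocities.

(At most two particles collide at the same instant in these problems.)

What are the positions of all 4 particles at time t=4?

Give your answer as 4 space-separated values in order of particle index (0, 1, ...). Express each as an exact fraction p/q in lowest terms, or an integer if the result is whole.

Collision at t=3: particles 0 and 1 swap velocities; positions: p0=2 p1=2 p2=28 p3=31; velocities now: v0=-3 v1=-2 v2=4 v3=4
Advance to t=4 (no further collisions before then); velocities: v0=-3 v1=-2 v2=4 v3=4; positions = -1 0 32 35

Answer: -1 0 32 35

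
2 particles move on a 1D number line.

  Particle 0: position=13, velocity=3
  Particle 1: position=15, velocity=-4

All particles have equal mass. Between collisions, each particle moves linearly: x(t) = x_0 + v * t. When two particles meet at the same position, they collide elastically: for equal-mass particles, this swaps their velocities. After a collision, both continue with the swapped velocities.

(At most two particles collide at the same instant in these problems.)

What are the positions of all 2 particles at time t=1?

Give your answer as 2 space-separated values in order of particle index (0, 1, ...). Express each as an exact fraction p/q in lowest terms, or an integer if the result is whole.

Answer: 11 16

Derivation:
Collision at t=2/7: particles 0 and 1 swap velocities; positions: p0=97/7 p1=97/7; velocities now: v0=-4 v1=3
Advance to t=1 (no further collisions before then); velocities: v0=-4 v1=3; positions = 11 16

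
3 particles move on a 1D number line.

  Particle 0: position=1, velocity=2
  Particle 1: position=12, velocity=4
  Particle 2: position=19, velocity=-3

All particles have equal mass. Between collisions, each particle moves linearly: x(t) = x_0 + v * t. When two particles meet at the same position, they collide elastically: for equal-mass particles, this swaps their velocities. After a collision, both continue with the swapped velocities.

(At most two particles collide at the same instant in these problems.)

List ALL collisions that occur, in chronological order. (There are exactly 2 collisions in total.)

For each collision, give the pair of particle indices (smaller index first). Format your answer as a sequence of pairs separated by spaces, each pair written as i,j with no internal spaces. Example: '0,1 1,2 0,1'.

Collision at t=1: particles 1 and 2 swap velocities; positions: p0=3 p1=16 p2=16; velocities now: v0=2 v1=-3 v2=4
Collision at t=18/5: particles 0 and 1 swap velocities; positions: p0=41/5 p1=41/5 p2=132/5; velocities now: v0=-3 v1=2 v2=4

Answer: 1,2 0,1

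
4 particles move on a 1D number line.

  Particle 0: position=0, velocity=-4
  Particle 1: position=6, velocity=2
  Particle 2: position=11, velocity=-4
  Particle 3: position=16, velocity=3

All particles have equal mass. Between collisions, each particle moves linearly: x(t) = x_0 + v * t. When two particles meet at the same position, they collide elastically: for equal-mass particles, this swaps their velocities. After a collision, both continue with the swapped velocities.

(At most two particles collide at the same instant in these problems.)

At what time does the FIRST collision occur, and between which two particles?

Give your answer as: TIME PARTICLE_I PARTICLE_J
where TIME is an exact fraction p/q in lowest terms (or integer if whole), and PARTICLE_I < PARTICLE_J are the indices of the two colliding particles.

Pair (0,1): pos 0,6 vel -4,2 -> not approaching (rel speed -6 <= 0)
Pair (1,2): pos 6,11 vel 2,-4 -> gap=5, closing at 6/unit, collide at t=5/6
Pair (2,3): pos 11,16 vel -4,3 -> not approaching (rel speed -7 <= 0)
Earliest collision: t=5/6 between 1 and 2

Answer: 5/6 1 2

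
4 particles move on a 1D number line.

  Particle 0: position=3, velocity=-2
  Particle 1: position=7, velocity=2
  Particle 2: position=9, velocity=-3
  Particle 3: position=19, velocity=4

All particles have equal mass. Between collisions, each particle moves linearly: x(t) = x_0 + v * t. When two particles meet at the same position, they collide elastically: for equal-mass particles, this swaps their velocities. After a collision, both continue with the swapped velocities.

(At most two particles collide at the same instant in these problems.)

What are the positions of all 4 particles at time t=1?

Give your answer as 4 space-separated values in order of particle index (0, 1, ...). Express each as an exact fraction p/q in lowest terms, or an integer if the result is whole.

Answer: 1 6 9 23

Derivation:
Collision at t=2/5: particles 1 and 2 swap velocities; positions: p0=11/5 p1=39/5 p2=39/5 p3=103/5; velocities now: v0=-2 v1=-3 v2=2 v3=4
Advance to t=1 (no further collisions before then); velocities: v0=-2 v1=-3 v2=2 v3=4; positions = 1 6 9 23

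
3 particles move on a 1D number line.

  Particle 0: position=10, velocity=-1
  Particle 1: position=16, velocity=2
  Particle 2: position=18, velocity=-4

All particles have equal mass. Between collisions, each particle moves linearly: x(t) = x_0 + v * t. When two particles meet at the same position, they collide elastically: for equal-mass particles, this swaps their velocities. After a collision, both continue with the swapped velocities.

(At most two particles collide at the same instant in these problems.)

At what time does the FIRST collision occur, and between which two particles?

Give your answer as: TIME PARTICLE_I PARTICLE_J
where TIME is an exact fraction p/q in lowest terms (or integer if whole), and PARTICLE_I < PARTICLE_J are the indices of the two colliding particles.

Answer: 1/3 1 2

Derivation:
Pair (0,1): pos 10,16 vel -1,2 -> not approaching (rel speed -3 <= 0)
Pair (1,2): pos 16,18 vel 2,-4 -> gap=2, closing at 6/unit, collide at t=1/3
Earliest collision: t=1/3 between 1 and 2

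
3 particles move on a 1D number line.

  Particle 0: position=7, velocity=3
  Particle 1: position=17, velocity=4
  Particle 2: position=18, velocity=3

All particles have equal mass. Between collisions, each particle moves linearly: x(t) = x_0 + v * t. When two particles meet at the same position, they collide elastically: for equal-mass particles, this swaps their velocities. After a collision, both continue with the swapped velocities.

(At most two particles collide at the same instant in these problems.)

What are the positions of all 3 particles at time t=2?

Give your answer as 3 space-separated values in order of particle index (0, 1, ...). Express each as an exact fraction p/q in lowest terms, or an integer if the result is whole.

Collision at t=1: particles 1 and 2 swap velocities; positions: p0=10 p1=21 p2=21; velocities now: v0=3 v1=3 v2=4
Advance to t=2 (no further collisions before then); velocities: v0=3 v1=3 v2=4; positions = 13 24 25

Answer: 13 24 25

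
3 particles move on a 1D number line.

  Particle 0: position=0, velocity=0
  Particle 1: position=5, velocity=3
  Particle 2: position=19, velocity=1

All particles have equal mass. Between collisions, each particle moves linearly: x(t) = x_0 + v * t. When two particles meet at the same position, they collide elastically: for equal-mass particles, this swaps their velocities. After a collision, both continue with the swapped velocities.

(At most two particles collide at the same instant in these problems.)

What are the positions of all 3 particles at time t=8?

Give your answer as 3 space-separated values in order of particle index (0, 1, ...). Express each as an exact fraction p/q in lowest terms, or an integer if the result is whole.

Answer: 0 27 29

Derivation:
Collision at t=7: particles 1 and 2 swap velocities; positions: p0=0 p1=26 p2=26; velocities now: v0=0 v1=1 v2=3
Advance to t=8 (no further collisions before then); velocities: v0=0 v1=1 v2=3; positions = 0 27 29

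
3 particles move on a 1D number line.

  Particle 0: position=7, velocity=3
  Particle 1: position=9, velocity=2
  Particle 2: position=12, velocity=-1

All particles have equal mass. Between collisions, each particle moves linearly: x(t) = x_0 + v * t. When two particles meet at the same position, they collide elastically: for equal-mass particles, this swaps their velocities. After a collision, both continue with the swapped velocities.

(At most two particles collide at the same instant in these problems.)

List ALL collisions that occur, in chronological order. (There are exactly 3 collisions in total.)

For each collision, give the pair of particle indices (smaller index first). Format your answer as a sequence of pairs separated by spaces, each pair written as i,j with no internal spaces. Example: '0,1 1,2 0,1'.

Answer: 1,2 0,1 1,2

Derivation:
Collision at t=1: particles 1 and 2 swap velocities; positions: p0=10 p1=11 p2=11; velocities now: v0=3 v1=-1 v2=2
Collision at t=5/4: particles 0 and 1 swap velocities; positions: p0=43/4 p1=43/4 p2=23/2; velocities now: v0=-1 v1=3 v2=2
Collision at t=2: particles 1 and 2 swap velocities; positions: p0=10 p1=13 p2=13; velocities now: v0=-1 v1=2 v2=3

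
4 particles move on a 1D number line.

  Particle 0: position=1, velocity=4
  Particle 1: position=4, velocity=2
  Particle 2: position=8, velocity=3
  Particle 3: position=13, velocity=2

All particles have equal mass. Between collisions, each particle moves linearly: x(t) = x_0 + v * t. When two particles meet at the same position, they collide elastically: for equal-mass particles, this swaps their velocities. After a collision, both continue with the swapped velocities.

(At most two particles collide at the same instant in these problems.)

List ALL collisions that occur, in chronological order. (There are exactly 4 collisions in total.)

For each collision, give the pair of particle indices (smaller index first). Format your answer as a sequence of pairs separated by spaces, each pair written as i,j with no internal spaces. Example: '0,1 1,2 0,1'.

Collision at t=3/2: particles 0 and 1 swap velocities; positions: p0=7 p1=7 p2=25/2 p3=16; velocities now: v0=2 v1=4 v2=3 v3=2
Collision at t=5: particles 2 and 3 swap velocities; positions: p0=14 p1=21 p2=23 p3=23; velocities now: v0=2 v1=4 v2=2 v3=3
Collision at t=6: particles 1 and 2 swap velocities; positions: p0=16 p1=25 p2=25 p3=26; velocities now: v0=2 v1=2 v2=4 v3=3
Collision at t=7: particles 2 and 3 swap velocities; positions: p0=18 p1=27 p2=29 p3=29; velocities now: v0=2 v1=2 v2=3 v3=4

Answer: 0,1 2,3 1,2 2,3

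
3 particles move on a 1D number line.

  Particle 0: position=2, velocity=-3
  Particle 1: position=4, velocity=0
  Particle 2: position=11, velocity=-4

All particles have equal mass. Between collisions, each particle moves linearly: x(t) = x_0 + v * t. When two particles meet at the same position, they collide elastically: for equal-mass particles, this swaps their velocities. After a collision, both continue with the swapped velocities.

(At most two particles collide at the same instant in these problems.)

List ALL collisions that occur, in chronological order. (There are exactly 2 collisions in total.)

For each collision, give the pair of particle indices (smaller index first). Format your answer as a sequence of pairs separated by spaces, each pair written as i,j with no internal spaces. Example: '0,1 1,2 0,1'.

Collision at t=7/4: particles 1 and 2 swap velocities; positions: p0=-13/4 p1=4 p2=4; velocities now: v0=-3 v1=-4 v2=0
Collision at t=9: particles 0 and 1 swap velocities; positions: p0=-25 p1=-25 p2=4; velocities now: v0=-4 v1=-3 v2=0

Answer: 1,2 0,1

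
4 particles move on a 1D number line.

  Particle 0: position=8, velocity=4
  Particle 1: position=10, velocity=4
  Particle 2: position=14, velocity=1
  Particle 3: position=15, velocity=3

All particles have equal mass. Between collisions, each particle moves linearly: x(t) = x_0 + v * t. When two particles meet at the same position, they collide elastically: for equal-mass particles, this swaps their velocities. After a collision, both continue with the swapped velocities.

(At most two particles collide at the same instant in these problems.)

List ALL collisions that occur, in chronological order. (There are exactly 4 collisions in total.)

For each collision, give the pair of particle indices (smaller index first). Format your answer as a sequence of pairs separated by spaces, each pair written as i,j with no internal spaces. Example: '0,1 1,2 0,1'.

Answer: 1,2 0,1 2,3 1,2

Derivation:
Collision at t=4/3: particles 1 and 2 swap velocities; positions: p0=40/3 p1=46/3 p2=46/3 p3=19; velocities now: v0=4 v1=1 v2=4 v3=3
Collision at t=2: particles 0 and 1 swap velocities; positions: p0=16 p1=16 p2=18 p3=21; velocities now: v0=1 v1=4 v2=4 v3=3
Collision at t=5: particles 2 and 3 swap velocities; positions: p0=19 p1=28 p2=30 p3=30; velocities now: v0=1 v1=4 v2=3 v3=4
Collision at t=7: particles 1 and 2 swap velocities; positions: p0=21 p1=36 p2=36 p3=38; velocities now: v0=1 v1=3 v2=4 v3=4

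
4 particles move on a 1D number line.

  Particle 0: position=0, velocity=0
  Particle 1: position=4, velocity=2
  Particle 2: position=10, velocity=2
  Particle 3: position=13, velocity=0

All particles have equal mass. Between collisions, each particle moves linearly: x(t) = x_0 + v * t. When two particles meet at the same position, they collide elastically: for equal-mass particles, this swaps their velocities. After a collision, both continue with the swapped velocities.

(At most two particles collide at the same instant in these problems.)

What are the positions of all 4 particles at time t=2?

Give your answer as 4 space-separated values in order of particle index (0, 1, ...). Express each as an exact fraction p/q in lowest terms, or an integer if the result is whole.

Answer: 0 8 13 14

Derivation:
Collision at t=3/2: particles 2 and 3 swap velocities; positions: p0=0 p1=7 p2=13 p3=13; velocities now: v0=0 v1=2 v2=0 v3=2
Advance to t=2 (no further collisions before then); velocities: v0=0 v1=2 v2=0 v3=2; positions = 0 8 13 14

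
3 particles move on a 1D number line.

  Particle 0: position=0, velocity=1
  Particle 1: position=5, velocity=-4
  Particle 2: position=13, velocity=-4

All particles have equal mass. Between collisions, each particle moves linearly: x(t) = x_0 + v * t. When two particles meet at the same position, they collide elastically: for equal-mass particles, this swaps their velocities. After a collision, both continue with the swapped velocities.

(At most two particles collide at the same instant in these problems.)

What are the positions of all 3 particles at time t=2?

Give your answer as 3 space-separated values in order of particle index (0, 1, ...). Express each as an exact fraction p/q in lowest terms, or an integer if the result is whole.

Collision at t=1: particles 0 and 1 swap velocities; positions: p0=1 p1=1 p2=9; velocities now: v0=-4 v1=1 v2=-4
Advance to t=2 (no further collisions before then); velocities: v0=-4 v1=1 v2=-4; positions = -3 2 5

Answer: -3 2 5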